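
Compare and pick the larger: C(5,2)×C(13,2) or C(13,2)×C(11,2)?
C(13,2)×C(11,2)

Working:
C(5,2)×C(13,2)=780, C(13,2)×C(11,2)=4,290.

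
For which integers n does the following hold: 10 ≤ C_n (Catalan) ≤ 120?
4, 5

C_3=5; C_4=14; C_5=42; C_6=132. So valid n = 4, 5.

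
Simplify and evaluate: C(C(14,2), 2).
4,095

Solution: C(14,2) = 91, then C(91, 2) = 4,095.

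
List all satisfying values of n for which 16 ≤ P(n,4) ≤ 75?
4
P(3,4)=0; P(4,4)=24; P(5,4)=120. So valid n = 4.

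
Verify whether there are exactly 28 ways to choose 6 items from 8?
C(8,6) = 28.

Answer: True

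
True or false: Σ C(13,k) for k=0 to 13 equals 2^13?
True

Binomial theorem: Σ C(13,k) = (1+1)^13 = 2^13 = 8,192; RHS 2^13 = 8,192.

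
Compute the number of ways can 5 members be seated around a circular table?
24
Circular arrangements: (5-1)! = 24.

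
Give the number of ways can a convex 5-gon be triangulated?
5

Using the Catalan number formula: C_n = C(2n, n) / (n+1)
C_3 = C(6, 3) / (3+1)
     = 20 / 4
     = 5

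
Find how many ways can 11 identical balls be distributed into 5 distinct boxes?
1,365

C(11+5-1, 5-1) = C(15, 4) = 1,365.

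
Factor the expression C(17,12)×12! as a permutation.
C(17,12)×12! = [17!/(12!(5)!)]×12! = 17!/(5)! = P(17,12) = 2,964,061,900,800.

Answer: P(17,12)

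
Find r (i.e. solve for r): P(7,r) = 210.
P(7,r) = 7·6·…·(7−r+1), a product of r factors. Multiplying down from 7: 7 = 7; 7·6 = 42; 7·6·5 = 210 ✓ (3 factors). So r = 3.

Answer: 3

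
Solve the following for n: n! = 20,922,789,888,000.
n! is strictly increasing. 14! = 87,178,291,200, 15! = 1,307,674,368,000, 16! = 20,922,789,888,000 ✓. So n = 16.

Answer: 16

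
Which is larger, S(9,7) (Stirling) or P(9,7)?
S(9,7) = 7·S(8,7) + S(8,6) = 7·28 + 266 = 462; P(9,7) = 181,440.

Answer: P(9,7)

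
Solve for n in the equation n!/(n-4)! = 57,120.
17

n!/(n-4)! = n×(n-1)×(n-2)×(n-3), a product of 4 consecutive integers ≈ (n−1.5)^4. 57,120^(1/4) + 1.5 ≈ 17.0; check n = 17: 17×16×15×14 = 57,120 ✓. So n = 17.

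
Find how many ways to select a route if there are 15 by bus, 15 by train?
By the addition principle: 15 + 15 = 30.
Final answer: 30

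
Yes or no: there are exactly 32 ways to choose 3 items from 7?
No

C(7,3) = 35 ≠ 32.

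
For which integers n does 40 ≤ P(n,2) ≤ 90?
7, 8, 9, 10
P(6,2)=30; P(7,2)=42; P(8,2)=56; P(9,2)=72; P(10,2)=90; P(11,2)=110. So valid n = 7, 8, 9, 10.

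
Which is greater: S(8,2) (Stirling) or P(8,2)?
S(8,2)
S(8,2) = 2·S(7,2) + S(7,1) = 2·63 + 1 = 127; P(8,2) = 56.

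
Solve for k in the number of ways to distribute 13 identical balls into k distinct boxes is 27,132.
7

Explanation: Stars and bars: the count is C(13+k−1, k−1), increasing in k. k=5: C(17,4) = 2,380, k=6: C(18,5) = 8,568, k=7: C(19,6) = 27,132 ✓. So k = 7.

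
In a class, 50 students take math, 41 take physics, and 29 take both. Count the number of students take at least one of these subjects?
62

Working:
|A∪B| = |A|+|B|-|A∩B| = 50+41-29 = 62.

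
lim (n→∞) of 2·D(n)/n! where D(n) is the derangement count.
2/e

Working:
D(n)/n! → 1/e, so 2·D(n)/n! → 2/e.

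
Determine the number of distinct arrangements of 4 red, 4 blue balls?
70

Explanation: Multinomial: 8!/(4! × 4!) = 70.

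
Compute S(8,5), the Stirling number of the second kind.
Using the Stirling recurrence: S(n,k) = k·S(n-1,k) + S(n-1,k-1)
S(8,5) = 5·S(7,5) + S(7,4)
         = 5·140 + 350
         = 700 + 350
         = 1,050

Answer: 1,050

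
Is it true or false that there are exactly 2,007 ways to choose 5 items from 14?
False

Working:
C(14,5) = 2,002 ≠ 2007.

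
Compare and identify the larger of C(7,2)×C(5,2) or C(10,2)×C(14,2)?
C(7,2)×C(5,2)=210, C(10,2)×C(14,2)=4,095.
Final answer: C(10,2)×C(14,2)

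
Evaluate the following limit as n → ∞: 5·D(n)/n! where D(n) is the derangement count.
D(n)/n! → 1/e, so 5·D(n)/n! → 5/e.

Answer: 5/e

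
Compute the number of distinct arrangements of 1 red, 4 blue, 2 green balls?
105

Working:
Multinomial: 7!/(1! × 4! × 2!) = 105.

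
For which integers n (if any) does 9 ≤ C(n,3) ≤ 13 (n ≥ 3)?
5
C(4,3)=4; C(5,3)=10; C(6,3)=20. So valid n = 5.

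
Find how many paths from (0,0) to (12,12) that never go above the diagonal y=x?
Counted by the Catalan number C_12: C_12 = C(24,12)/(12+1) = 2,704,156/13 = 208,012.

Answer: 208,012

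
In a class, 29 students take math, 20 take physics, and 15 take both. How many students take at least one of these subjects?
|A∪B| = |A|+|B|-|A∩B| = 29+20-15 = 34.

Answer: 34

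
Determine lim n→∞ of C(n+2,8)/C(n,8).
1

Solution: Both numerator and denominator grow as n^8/8! for large n, so the ratio → 1.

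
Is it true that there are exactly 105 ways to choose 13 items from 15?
True

Working:
C(15,13) = 105.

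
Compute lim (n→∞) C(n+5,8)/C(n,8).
1

Working:
Both numerator and denominator grow as n^8/8! for large n, so the ratio → 1.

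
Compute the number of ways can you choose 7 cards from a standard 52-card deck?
C(52,7) = 133,784,560.

Answer: 133,784,560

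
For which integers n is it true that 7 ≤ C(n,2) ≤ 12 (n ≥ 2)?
C(4,2)=6; C(5,2)=10; C(6,2)=15. So valid n = 5.
Final answer: 5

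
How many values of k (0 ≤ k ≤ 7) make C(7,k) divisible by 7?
6

Reasoning: Checking C(7,k) mod 7 for k = 0..7: divisible at k = 1, 2, 3, 4, 5, 6. That's 6 values.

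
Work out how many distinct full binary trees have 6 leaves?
42

Explanation: Using the Catalan number formula: C_n = C(2n, n) / (n+1)
C_5 = C(10, 5) / (5+1)
     = 252 / 6
     = 42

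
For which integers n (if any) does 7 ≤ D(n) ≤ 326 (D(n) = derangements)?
4, 5, 6

Solution: Using D(n) = (n−1)[D(n−1) + D(n−2)] with D(1)=0, D(2)=1: D(3)=2; D(4)=9; D(5)=44; D(6)=265; D(7)=1,854. So valid n = 4, 5, 6.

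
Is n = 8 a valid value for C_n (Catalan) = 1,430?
Yes

C_8 = C(16,8)/(8+1) = 12,870/9 = 1,430, which equals 1,430.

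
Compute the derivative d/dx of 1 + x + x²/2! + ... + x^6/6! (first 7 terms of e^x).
1 + x + x²/2! + ... + x^5/5!

Reasoning: Differentiating term by term gives the first 6 terms of e^x.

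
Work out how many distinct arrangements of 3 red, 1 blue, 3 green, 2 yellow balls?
Multinomial: 9!/(3! × 1! × 3! × 2!) = 5,040.
Final answer: 5,040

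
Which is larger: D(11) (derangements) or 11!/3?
D(11)

D(11) = (11-1)·[D(10) + D(9)] = 10·[1,334,961 + 133,496] = 14,684,570; 11!/3 = 39,916,800/3 = 13,305,600.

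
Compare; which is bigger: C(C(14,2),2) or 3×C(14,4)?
C(C(14,2),2)

Working:
C(C(14,2),2)=4,095, 3×C(14,4)=3,003.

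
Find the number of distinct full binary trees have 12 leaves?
58,786

Reasoning: Using the Catalan number formula: C_n = C(2n, n) / (n+1)
C_11 = C(22, 11) / (11+1)
     = 705432 / 12
     = 58,786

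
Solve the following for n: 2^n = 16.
4

Explanation: 2^4 = 16, so n = 4.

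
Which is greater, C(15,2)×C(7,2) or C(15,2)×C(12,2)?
C(15,2)×C(12,2)
C(15,2)×C(7,2)=2,205, C(15,2)×C(12,2)=6,930.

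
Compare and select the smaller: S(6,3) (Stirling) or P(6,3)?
S(6,3)

Reasoning: S(6,3) = 3·S(5,3) + S(5,2) = 3·25 + 15 = 90; P(6,3) = 120.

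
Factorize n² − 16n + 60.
(n − 6)(n − 10)

Explanation: Seek roots whose sum is 16 and product is 60: (6, 10). So n² − 16n + 60 = (n − 6)(n − 10).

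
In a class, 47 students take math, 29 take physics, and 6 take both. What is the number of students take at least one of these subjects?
70

Working:
|A∪B| = |A|+|B|-|A∩B| = 47+29-6 = 70.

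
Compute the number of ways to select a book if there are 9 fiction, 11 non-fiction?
20
By the addition principle: 9 + 11 = 20.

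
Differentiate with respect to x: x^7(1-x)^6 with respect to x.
Product rule: 7x^{6}(1-x)^{6} + x^7·(-6)(1-x)^{5}.
Final answer: 7x^6(1-x)^6 - 6x^7(1-x)^5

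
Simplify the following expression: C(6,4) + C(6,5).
By Pascal's identity: C(7,5) = 21.
Final answer: 21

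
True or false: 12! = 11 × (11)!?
False

12! = 12 × 11! = 479,001,600, but 11 × 11! = 439,084,800.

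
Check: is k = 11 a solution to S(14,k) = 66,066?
Yes
S(14,11) = 11·S(13,11) + S(13,10) = 11·2,431 + 39,325 = 66,066, which equals 66,066.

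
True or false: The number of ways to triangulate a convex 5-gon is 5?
Triangulations of a convex 5-gon are counted by the Catalan number C_3: C_3 = C(6,3)/(3+1) = 20/4 = 5.
Final answer: True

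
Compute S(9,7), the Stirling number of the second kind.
462
Using the Stirling recurrence: S(n,k) = k·S(n-1,k) + S(n-1,k-1)
S(9,7) = 7·S(8,7) + S(8,6)
         = 7·28 + 266
         = 196 + 266
         = 462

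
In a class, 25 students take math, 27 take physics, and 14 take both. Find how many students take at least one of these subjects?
38

|A∪B| = |A|+|B|-|A∩B| = 25+27-14 = 38.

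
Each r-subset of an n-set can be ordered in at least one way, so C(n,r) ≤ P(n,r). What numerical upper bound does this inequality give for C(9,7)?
P(9,7) = 9·8·7·6·5·4·3 = 181,440, so C(9,7) ≤ 181,440. (The bound is loose by a factor of 7! = 5,040: C(9,7) = 181,440/5,040 = 36.)
Final answer: 181,440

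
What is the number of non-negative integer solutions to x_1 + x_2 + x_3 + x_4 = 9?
220
C(9+4-1, 4-1) = 220.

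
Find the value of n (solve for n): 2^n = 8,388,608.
23

Working:
8,388,608 = 1,024 × 1,024 × 8 = 2^10 × 2^10 × 2^3 = 2^23, so n = 23.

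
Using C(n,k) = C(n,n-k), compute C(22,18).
C(22,18) = C(22,4) = 7,315.
Final answer: 7,315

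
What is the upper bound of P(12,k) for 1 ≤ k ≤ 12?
479,001,600

Reasoning: P(12,k) increases in k, so maximum at k = 12: 12! = 479,001,600.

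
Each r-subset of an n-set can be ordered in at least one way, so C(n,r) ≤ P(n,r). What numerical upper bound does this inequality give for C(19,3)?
5,814
P(19,3) = 19·18·17 = 5,814, so C(19,3) ≤ 5,814. (The bound is loose by a factor of 3! = 6: C(19,3) = 5,814/6 = 969.)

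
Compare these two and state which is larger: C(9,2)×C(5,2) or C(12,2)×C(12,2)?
C(12,2)×C(12,2)

Reasoning: C(9,2)×C(5,2)=360, C(12,2)×C(12,2)=4,356.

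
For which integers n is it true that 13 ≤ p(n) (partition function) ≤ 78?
7, 8, 9, 10, 11, 12

Tabulating p(n) via p(n) = p(n−1) + p(n−2) − p(n−5) − p(n−7) + …: p(6)=11; p(7)=15; p(8)=22; p(9)=30; p(10)=42; p(11)=56; p(12)=77; p(13)=101. So valid n = 7, 8, 9, 10, 11, 12.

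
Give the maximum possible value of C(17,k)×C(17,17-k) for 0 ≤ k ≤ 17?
C(17,k)·C(17,17-k) = C(17,k)², maximised at the centre k = 8: C(17,8)² = 590,976,100.

Answer: 590,976,100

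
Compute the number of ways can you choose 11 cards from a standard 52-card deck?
60,403,728,840

C(52,11) = 60,403,728,840.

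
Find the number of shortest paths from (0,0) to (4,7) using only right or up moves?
330

Working:
Choose 4 rights from 11 moves: C(11,4) = 330.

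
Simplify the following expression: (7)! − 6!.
4,320

Explanation: (7)! − 6! = (7)·6! − 6! = (7−1)·6! = 6·6! = 4,320.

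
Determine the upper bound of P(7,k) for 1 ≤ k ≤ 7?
5,040

Working:
P(7,k) increases in k, so maximum at k = 7: 7! = 5,040.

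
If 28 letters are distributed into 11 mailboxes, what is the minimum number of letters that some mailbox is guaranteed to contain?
3
Pigeonhole: ⌈28/11⌉ = 3.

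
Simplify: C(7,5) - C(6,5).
15

Solution: C(7,5) - C(6,5) = C(6,4) = 15.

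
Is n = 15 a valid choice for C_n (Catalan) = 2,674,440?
No
C_15 = C(30,15)/(15+1) = 155,117,520/16 = 9,694,845, which does not equal 2,674,440.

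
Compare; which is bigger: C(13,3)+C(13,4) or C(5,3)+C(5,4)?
C(13,3)+C(13,4)
First=1,001, Second=15.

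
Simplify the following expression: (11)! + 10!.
43,545,600

Reasoning: (11)! + 10! = (11)·10! + 10! = (11+1)·10! = 12·10! = 43,545,600.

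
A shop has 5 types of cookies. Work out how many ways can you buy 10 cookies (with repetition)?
1,001
Stars and bars: C(10+5-1, 10) = C(14, 10) = 1,001.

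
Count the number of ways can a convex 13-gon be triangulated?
58,786

Working:
Using the Catalan number formula: C_n = C(2n, n) / (n+1)
C_11 = C(22, 11) / (11+1)
     = 705432 / 12
     = 58,786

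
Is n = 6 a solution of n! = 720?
Yes

Reasoning: 6! = 6·5! = 6·120 = 720, which equals 720.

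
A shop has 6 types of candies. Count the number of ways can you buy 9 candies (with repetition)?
Stars and bars: C(9+6-1, 9) = C(14, 9) = 2,002.

Answer: 2,002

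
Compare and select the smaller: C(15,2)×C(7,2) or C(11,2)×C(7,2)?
C(11,2)×C(7,2)
C(15,2)×C(7,2)=2,205, C(11,2)×C(7,2)=1,155.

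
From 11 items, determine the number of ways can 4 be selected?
C(11,4) = 11! / (4! × (11-4)!)
         = 11! / (4! × 7!)
         = 330
Final answer: 330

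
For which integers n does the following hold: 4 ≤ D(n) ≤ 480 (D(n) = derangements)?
4, 5, 6

Using D(n) = (n−1)[D(n−1) + D(n−2)] with D(1)=0, D(2)=1: D(3)=2; D(4)=9; D(5)=44; D(6)=265; D(7)=1,854. So valid n = 4, 5, 6.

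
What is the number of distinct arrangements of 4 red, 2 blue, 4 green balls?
3,150

Reasoning: Multinomial: 10!/(4! × 2! × 4!) = 3,150.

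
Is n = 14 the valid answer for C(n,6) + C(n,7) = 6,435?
Yes

Explanation: C(14,6) + C(14,7) = 3,003 + 3,432 = 6,435, which equals 6,435.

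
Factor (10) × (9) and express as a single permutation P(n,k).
P(10,2) = 10!/(8)!

Product of 2 consecutive descending integers starting at 10: P(10,2) = 10!/8! = 90.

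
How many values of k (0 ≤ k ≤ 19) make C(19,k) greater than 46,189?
6

Row 19 is unimodal and symmetric about k=19/2. C(19,6)=27,132 ≤ 46,189; C(19,7)=50,388 > 46,189; by symmetry C(19,k) > 46,189 for k = 7..12. That's 12 - 7 + 1 = 6 values.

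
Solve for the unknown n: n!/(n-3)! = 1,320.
12

Explanation: n!/(n-3)! = n×(n-1)×(n-2), a product of 3 consecutive integers ≈ (n−1)^3. 1,320^(1/3) + 1 ≈ 12.0; check n = 12: 12×11×10 = 1,320 ✓. So n = 12.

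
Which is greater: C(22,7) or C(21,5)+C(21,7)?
C(22,7)=170,544; C(21,5)+C(21,7)=20,349+116,280=136,629.

Answer: C(22,7)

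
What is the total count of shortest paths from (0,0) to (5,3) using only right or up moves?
Choose 5 rights from 8 moves: C(8,5) = 56.

Answer: 56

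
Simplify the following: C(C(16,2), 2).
7,140

Explanation: C(16,2) = 120, then C(120, 2) = 7,140.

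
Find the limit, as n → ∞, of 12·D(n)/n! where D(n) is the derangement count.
12/e
D(n)/n! → 1/e, so 12·D(n)/n! → 12/e.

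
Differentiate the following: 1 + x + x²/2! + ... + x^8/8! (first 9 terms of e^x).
1 + x + x²/2! + ... + x^7/7!
Differentiating term by term gives the first 8 terms of e^x.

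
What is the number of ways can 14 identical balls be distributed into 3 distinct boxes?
120

Solution: C(14+3-1, 3-1) = C(16, 2) = 120.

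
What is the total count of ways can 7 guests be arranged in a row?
5,040

Working:
Arrangements of 7 distinct objects: 7! = 5,040.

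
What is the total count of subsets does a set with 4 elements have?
16

Solution: Each element can be included or excluded: 2^4 = 16.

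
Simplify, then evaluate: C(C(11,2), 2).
1,485

Explanation: C(11,2) = 55, then C(55, 2) = 1,485.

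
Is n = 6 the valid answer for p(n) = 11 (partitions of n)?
Pentagonal recurrence p(n) = p(n−1) + p(n−2) − p(n−5) − p(n−7) + …: p(6) = p(5) + p(4) − p(1) = 7 + 5 − 1 = 11, which equals 11.

Answer: Yes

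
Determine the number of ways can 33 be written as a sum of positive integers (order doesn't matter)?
Pentagonal recurrence p(n) = p(n−1) + p(n−2) − p(n−5) − p(n−7) + …: p(33) = p(32) + p(31) − p(28) − p(26) + p(21) + p(18) − p(11) − p(7) = 8,349 + 6,842 − 3,718 − 2,436 + 792 + 385 − 56 − 15 = 10,143.

Answer: 10,143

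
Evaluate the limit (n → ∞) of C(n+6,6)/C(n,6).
Both numerator and denominator grow as n^6/6! for large n, so the ratio → 1.

Answer: 1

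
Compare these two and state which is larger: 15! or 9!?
15!=1,307,674,368,000, 9!=362,880. 15! > 9!.

Answer: 15!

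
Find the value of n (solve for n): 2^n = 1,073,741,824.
30

Working:
1,073,741,824 = 1,024 × 1,024 × 1,024 = 2^10 × 2^10 × 2^10 = 2^30, so n = 30.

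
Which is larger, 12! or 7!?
12!
12!=479,001,600, 7!=5,040. 12! > 7!.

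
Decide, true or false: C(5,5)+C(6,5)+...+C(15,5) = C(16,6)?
True
Hockey stick identity gives Σ = C(16,6) = 8,008; RHS C(16,6) = 8,008.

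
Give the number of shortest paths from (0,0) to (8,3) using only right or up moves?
Choose 8 rights from 11 moves: C(11,8) = 165.

Answer: 165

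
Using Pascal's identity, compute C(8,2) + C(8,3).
84

Explanation: C(8,2) + C(8,3) = C(9,3) = 84.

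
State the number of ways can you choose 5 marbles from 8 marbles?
56

C(8,5) = 8! / (5! × (8-5)!)
         = 8! / (5! × 3!)
         = 56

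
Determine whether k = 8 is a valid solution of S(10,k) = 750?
S(10,8) = 8·S(9,8) + S(9,7) = 8·36 + 462 = 750, which equals 750.
Final answer: Yes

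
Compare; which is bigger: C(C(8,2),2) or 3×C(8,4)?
C(C(8,2),2)
C(C(8,2),2)=378, 3×C(8,4)=210.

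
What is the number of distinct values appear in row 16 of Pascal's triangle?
Row 16 has entries C(16,0)..C(16,16); by symmetry C(16,k)=C(16,16-k), giving 9 distinct values.

Answer: 9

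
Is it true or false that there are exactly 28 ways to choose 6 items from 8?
True

Reasoning: C(8,6) = 28.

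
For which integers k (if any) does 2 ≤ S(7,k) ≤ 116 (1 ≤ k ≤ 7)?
S(7,1)=1; S(7,2)=63; S(7,3)=301; S(7,4)=350; S(7,5)=140; S(7,6)=21; S(7,7)=1. So valid k = 2, 6.
Final answer: 2, 6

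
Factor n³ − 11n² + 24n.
n(n − 3)(n − 8)

Working:
n³ − 11n² + 24n = n(n² − 11n + 24) = n(n − 3)(n − 8).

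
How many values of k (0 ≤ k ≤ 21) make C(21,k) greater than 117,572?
6

Reasoning: Row 21 is unimodal and symmetric about k=21/2. C(21,7)=116,280 ≤ 117,572; C(21,8)=203,490 > 117,572; by symmetry C(21,k) > 117,572 for k = 8..13. That's 13 - 8 + 1 = 6 values.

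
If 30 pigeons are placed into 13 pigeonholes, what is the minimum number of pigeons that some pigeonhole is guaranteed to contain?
Pigeonhole: ⌈30/13⌉ = 3.

Answer: 3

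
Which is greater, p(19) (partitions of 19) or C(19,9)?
C(19,9)

Reasoning: Pentagonal recurrence p(n) = p(n−1) + p(n−2) − p(n−5) − p(n−7) + …: p(19) = p(18) + p(17) − p(14) − p(12) + p(7) + p(4) = 385 + 297 − 135 − 77 + 15 + 5 = 490; C(19,9) = 92,378.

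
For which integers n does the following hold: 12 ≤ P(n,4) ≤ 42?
4

Working:
P(3,4)=0; P(4,4)=24; P(5,4)=120. So valid n = 4.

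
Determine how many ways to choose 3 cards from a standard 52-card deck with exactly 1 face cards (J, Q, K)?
9,360
12 face cards and 40 non-face cards: C(12,1) × C(40,2) = 12 × 780 = 9,360.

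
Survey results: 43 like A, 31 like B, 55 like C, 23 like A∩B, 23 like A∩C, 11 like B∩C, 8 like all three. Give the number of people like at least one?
80

|A∪B∪C| = 43+31+55-23-23-11+8 = 80.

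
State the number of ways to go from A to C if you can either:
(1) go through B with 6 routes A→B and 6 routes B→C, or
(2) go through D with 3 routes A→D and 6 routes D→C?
54
Route via B: 6×6=36. Route via D: 3×6=18. Total: 54.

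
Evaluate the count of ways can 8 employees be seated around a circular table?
5,040

Working:
Circular arrangements: (8-1)! = 5,040.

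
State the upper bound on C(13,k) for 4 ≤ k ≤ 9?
1,716

Solution: C(13,k) is maximised at the centre of the row: C(13,6) = 1,716.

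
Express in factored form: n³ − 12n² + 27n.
n³ − 12n² + 27n = n(n² − 12n + 27) = n(n − 3)(n − 9).
Final answer: n(n − 3)(n − 9)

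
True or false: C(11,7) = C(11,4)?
True

Reasoning: Symmetry C(n,k) = C(n,n-k): C(11,7) = 330 and C(11,4) = 330. Both sides agree, so the statement holds.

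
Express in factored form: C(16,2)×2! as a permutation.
P(16,2)
C(16,2)×2! = [16!/(2!(14)!)]×2! = 16!/(14)! = P(16,2) = 240.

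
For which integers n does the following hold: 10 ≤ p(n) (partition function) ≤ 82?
Tabulating p(n) via p(n) = p(n−1) + p(n−2) − p(n−5) − p(n−7) + …: p(5)=7; p(6)=11; p(7)=15; p(8)=22; p(9)=30; p(10)=42; p(11)=56; p(12)=77; p(13)=101. So valid n = 6, 7, 8, 9, 10, 11, 12.

Answer: 6, 7, 8, 9, 10, 11, 12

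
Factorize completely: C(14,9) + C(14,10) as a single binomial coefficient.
By Pascal's identity: C(14,9) + C(14,10) = C(15,10) = 3,003.
Final answer: C(15,10)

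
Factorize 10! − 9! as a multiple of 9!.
9 × 9! = 3,265,920
10! − 9! = 10·9! − 9! = (10 − 1)·9! = 9 × 9! = 3,265,920.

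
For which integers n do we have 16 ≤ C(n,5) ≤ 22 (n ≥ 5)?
7

Explanation: C(6,5)=6; C(7,5)=21; C(8,5)=56. So valid n = 7.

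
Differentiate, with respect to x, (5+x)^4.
4(5+x)^3

Reasoning: Using the power rule: d/dx (5+x)^4 = 4(5+x)^{3}.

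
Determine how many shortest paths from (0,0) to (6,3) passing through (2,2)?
30

Reasoning: To (2,2): C(4,2)=6. From there: C(5,4)=5. Total: 30.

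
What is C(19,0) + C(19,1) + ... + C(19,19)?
524,288

Working:
Sum of binomial coefficients = 2^19 = 524,288.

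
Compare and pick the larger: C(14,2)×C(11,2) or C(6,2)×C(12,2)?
C(14,2)×C(11,2)

Explanation: C(14,2)×C(11,2)=5,005, C(6,2)×C(12,2)=990.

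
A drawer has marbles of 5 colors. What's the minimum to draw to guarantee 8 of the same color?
36

Worst case: 7 of each = 35. One more: 36.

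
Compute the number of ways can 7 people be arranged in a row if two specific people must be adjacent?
1,440

Explanation: Treat pair as unit: (7-1)! arrangements × 2 internal orders = 1,440.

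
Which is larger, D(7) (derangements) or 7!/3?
D(7)

Explanation: D(7) = (7-1)·[D(6) + D(5)] = 6·[265 + 44] = 1,854; 7!/3 = 5,040/3 = 1,680.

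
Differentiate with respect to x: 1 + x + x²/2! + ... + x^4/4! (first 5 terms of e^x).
1 + x + x²/2! + ... + x^3/3!

Explanation: Differentiating term by term gives the first 4 terms of e^x.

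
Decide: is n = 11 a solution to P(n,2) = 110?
Yes

Working:
P(11,2) = 11·10 = 110, which equals 110.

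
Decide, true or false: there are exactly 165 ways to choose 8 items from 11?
True

Reasoning: C(11,8) = 165.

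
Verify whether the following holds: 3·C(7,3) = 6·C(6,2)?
False

Absorption identity k·C(n,k) = n·C(n-1,k-1). LHS = 3·35 = 105; RHS = 6·15 = 90.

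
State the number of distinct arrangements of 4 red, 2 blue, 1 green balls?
105
Multinomial: 7!/(4! × 2! × 1!) = 105.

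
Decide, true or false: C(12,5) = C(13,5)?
False

Working:
LHS = C(12,5) = 792; RHS = C(13,5) = 1,287. 792 ≠ 1,287, so the statement does not hold.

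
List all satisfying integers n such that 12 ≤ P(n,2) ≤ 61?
4, 5, 6, 7, 8

Working:
P(3,2)=6; P(4,2)=12; P(5,2)=20; P(6,2)=30; P(7,2)=42; P(8,2)=56; P(9,2)=72. So valid n = 4, 5, 6, 7, 8.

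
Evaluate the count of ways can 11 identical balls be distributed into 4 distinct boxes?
364

Reasoning: C(11+4-1, 4-1) = C(14, 3) = 364.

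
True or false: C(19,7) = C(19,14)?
False

Explanation: C(19,7) = 50,388 but C(19,14) = 11,628; symmetry gives C(19,7) = C(19,12), not C(19,14).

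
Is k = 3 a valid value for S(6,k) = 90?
Yes

Solution: S(6,3) = 3·S(5,3) + S(5,2) = 3·25 + 15 = 90, which equals 90.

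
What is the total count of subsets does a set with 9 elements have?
Each element can be included or excluded: 2^9 = 512.

Answer: 512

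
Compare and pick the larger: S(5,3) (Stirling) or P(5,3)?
P(5,3)

Explanation: S(5,3) = 3·S(4,3) + S(4,2) = 3·6 + 7 = 25; P(5,3) = 60.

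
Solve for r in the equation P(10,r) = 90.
2

Solution: P(10,r) = 10·9·…·(10−r+1), a product of r factors. Multiplying down from 10: 10 = 10; 10·9 = 90 ✓ (2 factors). So r = 2.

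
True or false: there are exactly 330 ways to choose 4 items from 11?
True

Explanation: C(11,4) = 330.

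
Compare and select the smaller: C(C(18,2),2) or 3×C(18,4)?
C(C(18,2),2)=11,628, 3×C(18,4)=9,180.
Final answer: 3×C(18,4)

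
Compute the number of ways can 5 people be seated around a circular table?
24

Circular arrangements: (5-1)! = 24.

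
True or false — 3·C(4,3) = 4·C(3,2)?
True

Reasoning: Absorption identity k·C(n,k) = n·C(n-1,k-1). LHS = 3·4 = 12; RHS = 4·3 = 12.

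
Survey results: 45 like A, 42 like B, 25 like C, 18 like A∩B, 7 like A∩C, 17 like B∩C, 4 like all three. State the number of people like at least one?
74

Explanation: |A∪B∪C| = 45+42+25-18-7-17+4 = 74.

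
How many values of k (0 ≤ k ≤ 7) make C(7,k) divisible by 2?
0

Explanation: Checking C(7,k) mod 2 for k = 0..7: none are divisible by 2. Count = 0.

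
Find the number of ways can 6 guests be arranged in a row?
720
Arrangements of 6 distinct objects: 6! = 720.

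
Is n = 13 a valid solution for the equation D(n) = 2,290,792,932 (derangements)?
Yes

Reasoning: D(13) = (13-1)·[D(12) + D(11)] = 12·[176,214,841 + 14,684,570] = 2,290,792,932, which equals 2,290,792,932.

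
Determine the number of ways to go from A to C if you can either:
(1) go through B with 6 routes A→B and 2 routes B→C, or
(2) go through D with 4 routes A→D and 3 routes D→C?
24

Route via B: 6×2=12. Route via D: 4×3=12. Total: 24.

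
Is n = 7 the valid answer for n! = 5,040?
Yes

Solution: 7! = 7·6! = 7·720 = 5,040, which equals 5,040.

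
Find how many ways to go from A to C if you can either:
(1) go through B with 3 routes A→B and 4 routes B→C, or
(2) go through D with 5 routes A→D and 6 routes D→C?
Route via B: 3×4=12. Route via D: 5×6=30. Total: 42.
Final answer: 42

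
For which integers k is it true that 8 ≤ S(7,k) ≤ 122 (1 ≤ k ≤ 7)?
2, 6

Reasoning: S(7,1)=1; S(7,2)=63; S(7,3)=301; S(7,4)=350; S(7,5)=140; S(7,6)=21; S(7,7)=1. So valid k = 2, 6.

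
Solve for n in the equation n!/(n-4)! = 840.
7

Explanation: n!/(n-4)! = n×(n-1)×(n-2)×(n-3), a product of 4 consecutive integers ≈ (n−1.5)^4. 840^(1/4) + 1.5 ≈ 6.9; check n = 7: 7×6×5×4 = 840 ✓. So n = 7.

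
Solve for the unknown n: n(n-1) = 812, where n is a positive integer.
29

Explanation: n² − n − 812 = 0, so n = (1 ± √(1 + 4·812))/2 = (1 ± √3,249)/2 = (1 ± 57)/2, i.e. n = 29 or n = -28. Taking the positive root, n = 29 (check: 29×28 = 812).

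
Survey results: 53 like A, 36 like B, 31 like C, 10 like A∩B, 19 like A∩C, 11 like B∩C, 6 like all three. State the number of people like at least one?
86

Reasoning: |A∪B∪C| = 53+36+31-10-19-11+6 = 86.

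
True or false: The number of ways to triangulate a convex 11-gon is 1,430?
False

Working:
Triangulations of a convex 11-gon are counted by the Catalan number C_9: C_9 = C(18,9)/(9+1) = 48,620/10 = 4,862.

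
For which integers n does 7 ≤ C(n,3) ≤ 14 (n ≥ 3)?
5

Explanation: C(4,3)=4; C(5,3)=10; C(6,3)=20. So valid n = 5.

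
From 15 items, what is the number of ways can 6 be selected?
C(15,6) = 15! / (6! × (15-6)!)
         = 15! / (6! × 9!)
         = 5,005
Final answer: 5,005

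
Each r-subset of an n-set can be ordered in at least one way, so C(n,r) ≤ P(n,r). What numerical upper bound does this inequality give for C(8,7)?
40,320

Working:
P(8,7) = 8·7·6·5·4·3·2 = 40,320, so C(8,7) ≤ 40,320. (The bound is loose by a factor of 7! = 5,040: C(8,7) = 40,320/5,040 = 8.)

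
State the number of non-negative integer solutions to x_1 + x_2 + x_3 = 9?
55
C(9+3-1, 3-1) = 55.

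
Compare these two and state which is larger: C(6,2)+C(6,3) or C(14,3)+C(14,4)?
C(14,3)+C(14,4)

Reasoning: First=35, Second=1,365.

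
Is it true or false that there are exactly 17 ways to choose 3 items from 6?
False

Solution: C(6,3) = 20 ≠ 17.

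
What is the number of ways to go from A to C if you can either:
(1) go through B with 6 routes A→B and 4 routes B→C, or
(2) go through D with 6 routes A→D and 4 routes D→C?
48

Solution: Route via B: 6×4=24. Route via D: 6×4=24. Total: 48.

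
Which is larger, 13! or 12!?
13!

Reasoning: 13!=6,227,020,800, 12!=479,001,600. 13! > 12!.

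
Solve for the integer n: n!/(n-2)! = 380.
20

Solution: n!/(n-2)! = n×(n-1), a product of 2 consecutive integers ≈ (n−0.5)^2. 380^(1/2) + 0.5 ≈ 20.0; check n = 20: 20×19 = 380 ✓. So n = 20.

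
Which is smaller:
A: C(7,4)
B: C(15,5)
A=C(7,4)=35, B=C(15,5)=3,003.

Answer: A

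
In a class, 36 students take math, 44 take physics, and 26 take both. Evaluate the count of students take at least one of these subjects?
|A∪B| = |A|+|B|-|A∩B| = 36+44-26 = 54.

Answer: 54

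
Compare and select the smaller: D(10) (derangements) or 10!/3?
D(10) = (10-1)·[D(9) + D(8)] = 9·[133,496 + 14,833] = 1,334,961; 10!/3 = 3,628,800/3 = 1,209,600.
Final answer: 10!/3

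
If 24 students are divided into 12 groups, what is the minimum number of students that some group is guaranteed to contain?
2
Pigeonhole: ⌈24/12⌉ = 2.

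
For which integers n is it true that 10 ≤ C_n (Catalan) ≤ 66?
4, 5

Explanation: C_3=5; C_4=14; C_5=42; C_6=132. So valid n = 4, 5.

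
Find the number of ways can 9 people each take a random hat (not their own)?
Using D(n) = (n-1)[D(n-1) + D(n-2)]:
D(9) = (9-1) × [D(8) + D(7)]
      = 8 × [14833 + 1854]
      = 8 × 16687
      = 133,496
Final answer: 133,496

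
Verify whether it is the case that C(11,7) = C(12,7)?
False

Reasoning: LHS = C(11,7) = 330; RHS = C(12,7) = 792. 330 ≠ 792, so the statement does not hold.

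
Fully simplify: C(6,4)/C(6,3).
3/4

Explanation: C(n,k+1)/C(n,k) = (n−k)/(k+1). Here (6−3)/(3+1) = 3/4 = 3/4.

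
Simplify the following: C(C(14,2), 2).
4,095

Solution: C(14,2) = 91, then C(91, 2) = 4,095.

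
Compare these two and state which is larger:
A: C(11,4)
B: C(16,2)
A=C(11,4)=330, B=C(16,2)=120.

Answer: A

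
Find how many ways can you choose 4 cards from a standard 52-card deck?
270,725

Reasoning: C(52,4) = 270,725.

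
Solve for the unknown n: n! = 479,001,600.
n! is strictly increasing. 10! = 3,628,800, 11! = 39,916,800, 12! = 479,001,600 ✓. So n = 12.

Answer: 12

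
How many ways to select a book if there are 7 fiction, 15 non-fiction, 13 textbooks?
By the addition principle: 7 + 15 + 13 = 35.

Answer: 35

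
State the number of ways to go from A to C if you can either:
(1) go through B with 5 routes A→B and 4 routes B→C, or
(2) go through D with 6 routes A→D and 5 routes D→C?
50

Solution: Route via B: 5×4=20. Route via D: 6×5=30. Total: 50.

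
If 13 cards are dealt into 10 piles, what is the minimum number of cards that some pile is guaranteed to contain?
2

Reasoning: Pigeonhole: ⌈13/10⌉ = 2.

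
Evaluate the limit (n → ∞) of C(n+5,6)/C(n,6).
1

Both numerator and denominator grow as n^6/6! for large n, so the ratio → 1.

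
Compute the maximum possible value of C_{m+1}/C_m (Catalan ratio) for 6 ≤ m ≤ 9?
C_{m+1}/C_m = 2(2m+1)/(m+2), which increases with m. Maximum at m = 9: 2·19/11 = 38/11.

Answer: 38/11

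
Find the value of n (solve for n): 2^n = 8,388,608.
8,388,608 = 1,024 × 1,024 × 8 = 2^10 × 2^10 × 2^3 = 2^23, so n = 23.

Answer: 23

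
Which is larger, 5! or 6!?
6!

Explanation: 5!=120, 6!=720. 6! > 5!.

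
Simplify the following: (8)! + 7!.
45,360

Explanation: (8)! + 7! = (8)·7! + 7! = (8+1)·7! = 9·7! = 45,360.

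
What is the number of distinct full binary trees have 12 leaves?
58,786
Using the Catalan number formula: C_n = C(2n, n) / (n+1)
C_11 = C(22, 11) / (11+1)
     = 705432 / 12
     = 58,786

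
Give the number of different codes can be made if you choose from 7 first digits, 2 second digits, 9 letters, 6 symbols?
756

Reasoning: By the multiplication principle: 7 × 2 × 9 × 6 = 756.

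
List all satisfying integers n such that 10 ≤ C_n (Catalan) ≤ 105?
4, 5
C_3=5; C_4=14; C_5=42; C_6=132. So valid n = 4, 5.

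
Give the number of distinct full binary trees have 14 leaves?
742,900

Reasoning: Using the Catalan number formula: C_n = C(2n, n) / (n+1)
C_13 = C(26, 13) / (13+1)
     = 10400600 / 14
     = 742,900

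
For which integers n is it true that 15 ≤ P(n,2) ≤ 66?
5, 6, 7, 8

Working:
P(4,2)=12; P(5,2)=20; P(6,2)=30; P(7,2)=42; P(8,2)=56; P(9,2)=72. So valid n = 5, 6, 7, 8.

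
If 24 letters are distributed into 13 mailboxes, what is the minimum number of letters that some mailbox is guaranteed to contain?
Pigeonhole: ⌈24/13⌉ = 2.

Answer: 2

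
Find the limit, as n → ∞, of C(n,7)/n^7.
1/5040

Working:
C(n,7) ≈ n^7/7! for large n. Limit = 1/7! = 1/5040.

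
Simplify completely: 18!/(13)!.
1,028,160
This equals 18×17×...×14 = 1,028,160.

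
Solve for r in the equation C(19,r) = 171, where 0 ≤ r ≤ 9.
2

Explanation: C(19,r) is increasing for 0 ≤ r ≤ 9. Stepping up (C(19,r+1) = C(19,r)·(19−r)/(r+1)): C(19,1) = 19, C(19,2) = 171 ✓. So r = 2.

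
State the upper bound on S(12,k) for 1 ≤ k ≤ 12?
1,379,400
Row S(12,k) for k = 1..12 (via S(n,k) = k·S(n−1,k) + S(n−1,k−1)): 1, 2,047, 86,526, 611,501, 1,379,400, 1,323,652, 627,396, 159,027, 22,275, 1,705, 66, 1. The row is unimodal; maximum at k = 5: 1,379,400.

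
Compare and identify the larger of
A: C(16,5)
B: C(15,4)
A

Explanation: A=C(16,5)=4,368, B=C(15,4)=1,365.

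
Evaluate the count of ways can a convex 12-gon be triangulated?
16,796

Working:
Using the Catalan number formula: C_n = C(2n, n) / (n+1)
C_10 = C(20, 10) / (10+1)
     = 184756 / 11
     = 16,796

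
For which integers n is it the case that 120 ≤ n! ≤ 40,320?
n! is strictly increasing; 5! = 120 and 8! = 40,320, so valid n = 5, 6, 7, 8.
Final answer: 5, 6, 7, 8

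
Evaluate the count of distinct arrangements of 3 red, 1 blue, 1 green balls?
20

Multinomial: 5!/(3! × 1! × 1!) = 20.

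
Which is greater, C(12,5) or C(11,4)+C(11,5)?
Equal

Solution: By Pascal's identity: C(12,5) = C(11,4)+C(11,5) = 792. Equal.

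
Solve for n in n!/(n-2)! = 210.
15

Working:
n!/(n-2)! = n×(n-1), a product of 2 consecutive integers ≈ (n−0.5)^2. 210^(1/2) + 0.5 ≈ 15.0; check n = 15: 15×14 = 210 ✓. So n = 15.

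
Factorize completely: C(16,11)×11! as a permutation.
C(16,11)×11! = [16!/(11!(5)!)]×11! = 16!/(5)! = P(16,11) = 174,356,582,400.
Final answer: P(16,11)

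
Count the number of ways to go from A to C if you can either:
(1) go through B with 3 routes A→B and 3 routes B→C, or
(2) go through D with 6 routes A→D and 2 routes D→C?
Route via B: 3×3=9. Route via D: 6×2=12. Total: 21.
Final answer: 21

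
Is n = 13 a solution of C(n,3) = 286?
C(13,3) = 13·12·11/3! = 1,716/6 = 286, which equals 286.
Final answer: Yes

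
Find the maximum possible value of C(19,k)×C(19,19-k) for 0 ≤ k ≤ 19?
8,533,694,884

C(19,k)·C(19,19-k) = C(19,k)², maximised at the centre k = 9: C(19,9)² = 8,533,694,884.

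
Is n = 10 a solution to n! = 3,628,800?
Yes
10! = 10·9! = 10·362,880 = 3,628,800, which equals 3,628,800.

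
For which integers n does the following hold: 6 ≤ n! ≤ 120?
n! is strictly increasing; 3! = 6 and 5! = 120, so valid n = 3, 4, 5.

Answer: 3, 4, 5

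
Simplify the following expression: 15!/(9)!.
3,603,600

This equals 15×14×...×10 = 3,603,600.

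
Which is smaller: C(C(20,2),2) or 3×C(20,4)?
3×C(20,4)

Working:
C(C(20,2),2)=17,955, 3×C(20,4)=14,535.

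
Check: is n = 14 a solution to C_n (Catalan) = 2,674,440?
C_14 = C(28,14)/(14+1) = 40,116,600/15 = 2,674,440, which equals 2,674,440.

Answer: Yes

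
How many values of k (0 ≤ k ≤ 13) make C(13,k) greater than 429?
Row 13 is unimodal and symmetric about k=13/2. C(13,3)=286 ≤ 429; C(13,4)=715 > 429; by symmetry C(13,k) > 429 for k = 4..9. That's 9 - 4 + 1 = 6 values.

Answer: 6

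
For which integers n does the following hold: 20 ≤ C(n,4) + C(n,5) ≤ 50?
6

Reasoning: C(5,4)+C(5,5)=6; C(6,4)+C(6,5)=21; C(7,4)+C(7,5)=56. So valid n = 6.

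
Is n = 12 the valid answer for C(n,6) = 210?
No

Explanation: C(12,6) = 12·11·10·9·8·7/6! = 665,280/720 = 924, which does not equal 210.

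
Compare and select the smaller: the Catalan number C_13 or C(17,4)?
C(17,4)

Working:
C_13 = C(26,13)/(13+1) = 10,400,600/14 = 742,900; C(17,4) = 2,380.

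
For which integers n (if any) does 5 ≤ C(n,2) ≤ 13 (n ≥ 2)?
4, 5

Solution: C(3,2)=3; C(4,2)=6; C(5,2)=10; C(6,2)=15. So valid n = 4, 5.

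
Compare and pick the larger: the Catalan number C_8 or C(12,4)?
C_8

Explanation: C_8 = C(16,8)/(8+1) = 12,870/9 = 1,430; C(12,4) = 495.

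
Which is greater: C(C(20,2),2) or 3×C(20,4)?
C(C(20,2),2)=17,955, 3×C(20,4)=14,535.

Answer: C(C(20,2),2)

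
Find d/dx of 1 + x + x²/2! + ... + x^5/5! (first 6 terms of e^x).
1 + x + x²/2! + ... + x^4/4!

Differentiating term by term gives the first 5 terms of e^x.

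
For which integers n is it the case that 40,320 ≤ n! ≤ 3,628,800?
8, 9, 10

Solution: n! is strictly increasing; 8! = 40,320 and 10! = 3,628,800, so valid n = 8, 9, 10.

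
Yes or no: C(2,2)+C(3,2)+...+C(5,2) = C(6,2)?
No

Solution: Hockey stick identity gives Σ = C(6,3) = 20; RHS C(6,2) = 15.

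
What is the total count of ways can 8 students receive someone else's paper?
14,833

Reasoning: Using D(n) = (n-1)[D(n-1) + D(n-2)]:
D(8) = (8-1) × [D(7) + D(6)]
      = 7 × [1854 + 265]
      = 7 × 2119
      = 14,833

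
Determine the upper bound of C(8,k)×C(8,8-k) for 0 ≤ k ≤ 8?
C(8,k)·C(8,8-k) = C(8,k)², maximised at the centre k = 4: C(8,4)² = 4,900.
Final answer: 4,900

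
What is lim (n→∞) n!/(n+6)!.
n!/(n+6)! = 1/[(n+1)(n+2)···(n+6)] → 0 as n → ∞.

Answer: 0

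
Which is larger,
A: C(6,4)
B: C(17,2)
B

Reasoning: A=C(6,4)=15, B=C(17,2)=136.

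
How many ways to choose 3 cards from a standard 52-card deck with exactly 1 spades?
9,633

Reasoning: 13 spades and 39 non-spades: C(13,1) × C(39,2) = 13 × 741 = 9,633.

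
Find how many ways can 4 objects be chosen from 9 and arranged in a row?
3,024

Solution: P(9,4) = 9!/(9-4)! = 3,024.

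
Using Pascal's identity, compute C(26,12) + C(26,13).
20,058,300

Explanation: C(26,12) + C(26,13) = C(27,13) = 20,058,300.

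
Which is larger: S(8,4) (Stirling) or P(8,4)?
S(8,4) = 4·S(7,4) + S(7,3) = 4·350 + 301 = 1,701; P(8,4) = 1,680.

Answer: S(8,4)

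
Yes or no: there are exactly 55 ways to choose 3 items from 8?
C(8,3) = 56 ≠ 55.
Final answer: No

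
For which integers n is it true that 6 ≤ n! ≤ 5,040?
3, 4, 5, 6, 7

n! is strictly increasing; 3! = 6 and 7! = 5,040, so valid n = 3, 4, 5, 6, 7.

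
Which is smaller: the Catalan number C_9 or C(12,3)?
C(12,3)

Explanation: C_9 = C(18,9)/(9+1) = 48,620/10 = 4,862; C(12,3) = 220.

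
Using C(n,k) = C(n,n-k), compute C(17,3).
680

Explanation: C(17,3) = C(17,14) = 680.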